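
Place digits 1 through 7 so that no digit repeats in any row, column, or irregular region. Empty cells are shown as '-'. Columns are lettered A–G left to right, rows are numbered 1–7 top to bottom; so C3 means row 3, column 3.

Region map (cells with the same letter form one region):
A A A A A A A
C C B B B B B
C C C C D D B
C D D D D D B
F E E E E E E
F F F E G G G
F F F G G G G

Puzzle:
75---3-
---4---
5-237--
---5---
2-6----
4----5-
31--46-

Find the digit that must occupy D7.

7

C6 = 7: row 6 has {4,5}; col 3 has {2,6}; region has {1,2,3,4} → only 7 remains.
C7 = 5: row 7 has {1,3,4,6}; col 3 has {2,6,7}; region has {1,2,3,4,7} → only 5 remains.
B6 = 6: row 6 has {4,5,7}; col 2 has {1,5}; region has {1,2,3,4,5,7} → only 6 remains.
B2 = 7: row 2 has {4}; col 2 has {1,5,6}; region has {2,3,5} → only 7 remains.
B3 = 4: row 3 has {2,3,5,7}; col 2 has {1,5,6,7}; region has {2,3,5,7} → only 4 remains.
F3 = 1: row 3 has {2,3,4,5,7}; col 6 has {3,5,6}; region has {5,7} → only 1 remains.
G3 = 6: row 3 has {1,2,3,4,5,7}; col 7 has {}; region has {4} → only 6 remains.
B5 = 3: row 5 has {2,6}; col 2 has {1,4,5,6,7}; region has {6} → only 3 remains.
F2 = 2: row 2 has {4,7}; col 6 has {1,3,5,6}; region has {4,6} → only 2 remains.
B4 = 2: row 4 has {5}; col 2 has {1,3,4,5,6,7}; region has {1,5,7} → only 2 remains.
F4 = 4: row 4 has {2,5}; col 6 has {1,2,3,5,6}; region has {1,2,5,7} → only 4 remains.
F5 = 7: row 5 has {2,3,6}; col 6 has {1,2,3,4,5,6}; region has {3,6} → only 7 remains.
C4 = 3: row 4 has {2,4,5}; col 3 has {2,5,6,7}; region has {1,2,4,5,7} → only 3 remains.
E4 = 6: row 4 has {2,3,4,5}; col 5 has {4,7}; region has {1,2,3,4,5,7} → only 6 remains.
D5 = 1: row 5 has {2,3,6,7}; col 4 has {3,4,5}; region has {3,6,7} → only 1 remains.
E5 = 5: row 5 has {1,2,3,6,7}; col 5 has {4,6,7}; region has {1,3,6,7} → only 5 remains.
G5 = 4: row 5 has {1,2,3,5,6,7}; col 7 has {6}; region has {1,3,5,6,7} → only 4 remains.
D6 = 2: row 6 has {4,5,6,7}; col 4 has {1,3,4,5}; region has {1,3,4,5,6,7} → only 2 remains.
D7 = 7: row 7 has {1,3,4,5,6}; col 4 has {1,2,3,4,5}; region has {4,5,6} → only 7 remains.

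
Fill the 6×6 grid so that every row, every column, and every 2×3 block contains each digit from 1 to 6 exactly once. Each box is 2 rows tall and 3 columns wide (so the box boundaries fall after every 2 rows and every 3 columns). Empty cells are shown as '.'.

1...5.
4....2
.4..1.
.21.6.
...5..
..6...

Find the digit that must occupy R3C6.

R2C5 = 3 (sole candidate).
R2C3 = 5 (sole candidate).
R3C3 = 3 (sole candidate).
R3C4 = 2 (sole candidate).
R3C6 = 5: row 3 has {1,2,3,4}; col 6 has {2}; box has {1,2,6} → only 5 remains.

5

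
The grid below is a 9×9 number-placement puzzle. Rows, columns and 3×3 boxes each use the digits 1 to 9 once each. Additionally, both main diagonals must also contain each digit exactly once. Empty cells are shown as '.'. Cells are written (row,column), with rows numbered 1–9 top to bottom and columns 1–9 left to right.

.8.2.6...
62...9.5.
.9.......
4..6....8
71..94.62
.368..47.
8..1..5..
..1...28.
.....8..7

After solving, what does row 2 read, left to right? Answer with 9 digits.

627319854

(4,2) = 5 (sole candidate).
(5,3) = 8 (sole candidate).
(5,7) = 3 (sole candidate).
(6,6) = 1 (sole candidate).
(1,1) = 3 (sole candidate).
(3,3) = 4 (sole candidate).
(5,4) = 5 (sole candidate).
(6,5) = 2 (sole candidate).
(9,1) = 2 (sole candidate).
(2,3) = 7: row 2 has {2,5,6,9}; col 3 has {1,4,6,8}; box has {2,3,4,6,8,9} → only 7 remains.
(6,1) = 9 (sole candidate).
(6,9) = 5 (sole candidate).
(7,3) = 3 (sole candidate).
(8,1) = 5 (sole candidate).
(9,3) = 9 (sole candidate).
(1,3) = 5 (sole candidate).
(3,1) = 1 (sole candidate).
(4,3) = 2 (sole candidate).
(4,6) = 7 (sole candidate).
(7,6) = 2 (sole candidate).
(8,6) = 3 (sole candidate).
(9,4) = 4 (sole candidate).
(2,4) = 3: row 2 has {2,5,6,7,9}; col 4 has {1,2,4,5,6,8}; box has {2,6,9} → only 3 remains.
(3,4) = 7 (sole candidate).
(3,6) = 5 (sole candidate).
(3,7) = 6 (sole candidate).
(3,9) = 3 (sole candidate).
(4,5) = 3 (sole candidate).
(8,2) = 4 (sole candidate).
(8,4) = 9 (sole candidate).
(8,9) = 6 (sole candidate).
(9,2) = 6 (sole candidate).
(9,5) = 5 (sole candidate).
(9,7) = 1 (sole candidate).
(9,8) = 3 (sole candidate).
(1,9) = 1 (sole candidate).
(2,7) = 8: row 2 has {2,3,5,6,7,9}; col 7 has {1,2,3,4,5,6}; box has {1,3,5,6} → only 8 remains.
(2,9) = 4: row 2 has {2,3,5,6,7,8,9}; col 9 has {1,2,3,5,6,7,8}; box has {1,3,5,6,8} → only 4 remains.
(3,5) = 8 (sole candidate).
(3,8) = 2 (sole candidate).
(4,7) = 9 (sole candidate).
(4,8) = 1 (sole candidate).
(7,2) = 7 (sole candidate).
(7,5) = 6 (sole candidate).
(7,9) = 9 (sole candidate).
(8,5) = 7 (sole candidate).
(1,5) = 4 (sole candidate).
(1,7) = 7 (sole candidate).
(1,8) = 9 (sole candidate).
(2,5) = 1: row 2 has {2,3,4,5,6,7,8,9}; col 5 has {2,3,4,5,6,7,8,9}; box has {2,3,4,5,6,7,8,9} → only 1 remains.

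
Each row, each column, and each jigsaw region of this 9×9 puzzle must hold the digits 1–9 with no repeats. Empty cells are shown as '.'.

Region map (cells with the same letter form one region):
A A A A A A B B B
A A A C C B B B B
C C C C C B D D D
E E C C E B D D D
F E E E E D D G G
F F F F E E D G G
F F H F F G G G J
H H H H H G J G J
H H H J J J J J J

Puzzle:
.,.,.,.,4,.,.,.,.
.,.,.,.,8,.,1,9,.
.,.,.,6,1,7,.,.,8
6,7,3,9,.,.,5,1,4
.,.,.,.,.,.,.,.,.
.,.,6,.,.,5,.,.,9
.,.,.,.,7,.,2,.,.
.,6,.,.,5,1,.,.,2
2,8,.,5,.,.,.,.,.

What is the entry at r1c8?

2

r4c5 = 2: row 4 has {1,3,4,5,6,7,9}; col 5 has {1,4,5,7,8}; region has {5,6,7} → only 2 remains.
r4c6 = 8: row 4 has {1,2,3,4,5,6,7,9}; col 6 has {1,5,7}; region has {1,7,9} → only 8 remains.
r6c5 = 3: row 6 has {5,6,9}; col 5 has {1,2,4,5,7,8}; region has {2,5,6,7} → only 3 remains.
r6c7 = 7: row 6 has {3,5,6,9}; col 7 has {1,2,5}; region has {1,4,5,8} → only 7 remains.
r5c5 = 9: row 5 has {}; col 5 has {1,2,3,4,5,7,8}; region has {2,3,5,6,7} → only 9 remains.
r9c5 = 6: row 9 has {2,5,8}; col 5 has {1,2,3,4,5,7,8,9}; region has {2,5} → only 6 remains.
r3c7 = 9: in row 3, 9 can only go here (every other open cell in that row sees a 9).
r3c8 = 3: in row 3, 3 can only go here (every other open cell in that row sees a 3).
r5c7 = 6: row 5 has {9}; col 7 has {1,2,5,7,9}; region has {1,3,4,5,7,8,9} → only 6 remains.
r1c7 = 3: row 1 has {4}; col 7 has {1,2,5,6,7,9}; region has {1,7,8,9} → only 3 remains.
r5c6 = 2: row 5 has {6,9}; col 6 has {1,5,7,8}; region has {1,3,4,5,6,7,8,9} → only 2 remains.
r9c7 = 4: row 9 has {2,5,6,8}; col 7 has {1,2,3,5,6,7,9}; region has {2,5,6} → only 4 remains.
r9c8 = 7: row 9 has {2,4,5,6,8}; col 8 has {1,3,9}; region has {2,4,5,6} → only 7 remains.
r8c7 = 8: row 8 has {1,2,5,6}; col 7 has {1,2,3,4,5,6,7,9}; region has {2,4,5,6,7} → only 8 remains.
r8c8 = 4: row 8 has {1,2,5,6,8}; col 8 has {1,3,7,9}; region has {1,2,9} → only 4 remains.
r6c8 = 8: row 6 has {3,5,6,7,9}; col 8 has {1,3,4,7,9}; region has {1,2,4,9} → only 8 remains.
r5c8 = 5: row 5 has {2,6,9}; col 8 has {1,3,4,7,8,9}; region has {1,2,4,8,9} → only 5 remains.
r7c8 = 6: row 7 has {2,7}; col 8 has {1,3,4,5,7,8,9}; region has {1,2,4,5,8,9} → only 6 remains.
r1c8 = 2: row 1 has {3,4}; col 8 has {1,3,4,5,6,7,8,9}; region has {1,3,7,8,9} → only 2 remains.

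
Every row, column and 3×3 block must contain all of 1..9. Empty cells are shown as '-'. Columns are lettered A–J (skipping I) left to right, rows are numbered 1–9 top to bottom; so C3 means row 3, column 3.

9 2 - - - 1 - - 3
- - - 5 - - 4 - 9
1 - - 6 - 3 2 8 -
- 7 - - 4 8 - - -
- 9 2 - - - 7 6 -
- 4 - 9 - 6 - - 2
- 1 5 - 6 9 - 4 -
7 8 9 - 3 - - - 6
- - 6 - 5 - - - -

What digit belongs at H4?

B3 = 5: row 3 has {1,2,3,6,8}; col 2 has {1,2,4,7,8,9}; box has {1,2,9} → only 5 remains.
J3 = 7: row 3 has {1,2,3,5,6,8}; col 9 has {2,3,6,9}; box has {2,3,4,8,9} → only 7 remains.
E5 = 1: row 5 has {2,6,7,9}; col 5 has {3,4,5,6}; box has {4,6,8,9} → only 1 remains.
F5 = 5: row 5 has {1,2,6,7,9}; col 6 has {1,3,6,8,9}; box has {1,4,6,8,9} → only 5 remains.
E6 = 7: row 6 has {2,4,6,9}; col 5 has {1,3,4,5,6}; box has {1,4,5,6,8,9} → only 7 remains.
J7 = 8: row 7 has {1,4,5,6,9}; col 9 has {2,3,6,7,9}; box has {4,6} → only 8 remains.
B9 = 3: row 9 has {5,6}; col 2 has {1,2,4,5,7,8,9}; box has {1,5,6,7,8,9} → only 3 remains.
J9 = 1: row 9 has {3,5,6}; col 9 has {2,3,6,7,8,9}; box has {4,6,8} → only 1 remains.
E1 = 8: row 1 has {1,2,3,9}; col 5 has {1,3,4,5,6,7}; box has {1,3,5,6} → only 8 remains.
H1 = 5: row 1 has {1,2,3,8,9}; col 8 has {4,6,8}; box has {2,3,4,7,8,9} → only 5 remains.
B2 = 6: row 2 has {4,5,9}; col 2 has {1,2,3,4,5,7,8,9}; box has {1,2,5,9} → only 6 remains.
E2 = 2: row 2 has {4,5,6,9}; col 5 has {1,3,4,5,6,7,8}; box has {1,3,5,6,8} → only 2 remains.
F2 = 7: row 2 has {2,4,5,6,9}; col 6 has {1,3,5,6,8,9}; box has {1,2,3,5,6,8} → only 7 remains.
H2 = 1: row 2 has {2,4,5,6,7,9}; col 8 has {4,5,6,8}; box has {2,3,4,5,7,8,9} → only 1 remains.
C3 = 4: row 3 has {1,2,3,5,6,7,8}; col 3 has {2,5,6,9}; box has {1,2,5,6,9} → only 4 remains.
E3 = 9: row 3 has {1,2,3,4,5,6,7,8}; col 5 has {1,2,3,4,5,6,7,8}; box has {1,2,3,5,6,7,8} → only 9 remains.
J4 = 5: row 4 has {4,7,8}; col 9 has {1,2,3,6,7,8,9}; box has {2,6,7} → only 5 remains.
D5 = 3: row 5 has {1,2,5,6,7,9}; col 4 has {5,6,9}; box has {1,4,5,6,7,8,9} → only 3 remains.
J5 = 4: row 5 has {1,2,3,5,6,7,9}; col 9 has {1,2,3,5,6,7,8,9}; box has {2,5,6,7} → only 4 remains.
H6 = 3: row 6 has {2,4,6,7,9}; col 8 has {1,4,5,6,8}; box has {2,4,5,6,7} → only 3 remains.
A7 = 2: row 7 has {1,4,5,6,8,9}; col 1 has {1,7,9}; box has {1,3,5,6,7,8,9} → only 2 remains.
D7 = 7: row 7 has {1,2,4,5,6,8,9}; col 4 has {3,5,6,9}; box has {3,5,6,9} → only 7 remains.
G7 = 3: row 7 has {1,2,4,5,6,7,8,9}; col 7 has {2,4,7}; box has {1,4,6,8} → only 3 remains.
G8 = 5: row 8 has {3,6,7,8,9}; col 7 has {2,3,4,7}; box has {1,3,4,6,8} → only 5 remains.
H8 = 2: row 8 has {3,5,6,7,8,9}; col 8 has {1,3,4,5,6,8}; box has {1,3,4,5,6,8} → only 2 remains.
A9 = 4: row 9 has {1,3,5,6}; col 1 has {1,2,7,9}; box has {1,2,3,5,6,7,8,9} → only 4 remains.
F9 = 2: row 9 has {1,3,4,5,6}; col 6 has {1,3,5,6,7,8,9}; box has {3,5,6,7,9} → only 2 remains.
G9 = 9: row 9 has {1,2,3,4,5,6}; col 7 has {2,3,4,5,7}; box has {1,2,3,4,5,6,8} → only 9 remains.
H9 = 7: row 9 has {1,2,3,4,5,6,9}; col 8 has {1,2,3,4,5,6,8}; box has {1,2,3,4,5,6,8,9} → only 7 remains.
C1 = 7: row 1 has {1,2,3,5,8,9}; col 3 has {2,4,5,6,9}; box has {1,2,4,5,6,9} → only 7 remains.
D1 = 4: row 1 has {1,2,3,5,7,8,9}; col 4 has {3,5,6,7,9}; box has {1,2,3,5,6,7,8,9} → only 4 remains.
G1 = 6: row 1 has {1,2,3,4,5,7,8,9}; col 7 has {2,3,4,5,7,9}; box has {1,2,3,4,5,7,8,9} → only 6 remains.
D4 = 2: row 4 has {4,5,7,8}; col 4 has {3,4,5,6,7,9}; box has {1,3,4,5,6,7,8,9} → only 2 remains.
G4 = 1: row 4 has {2,4,5,7,8}; col 7 has {2,3,4,5,6,7,9}; box has {2,3,4,5,6,7} → only 1 remains.
H4 = 9: row 4 has {1,2,4,5,7,8}; col 8 has {1,2,3,4,5,6,7,8}; box has {1,2,3,4,5,6,7} → only 9 remains.

9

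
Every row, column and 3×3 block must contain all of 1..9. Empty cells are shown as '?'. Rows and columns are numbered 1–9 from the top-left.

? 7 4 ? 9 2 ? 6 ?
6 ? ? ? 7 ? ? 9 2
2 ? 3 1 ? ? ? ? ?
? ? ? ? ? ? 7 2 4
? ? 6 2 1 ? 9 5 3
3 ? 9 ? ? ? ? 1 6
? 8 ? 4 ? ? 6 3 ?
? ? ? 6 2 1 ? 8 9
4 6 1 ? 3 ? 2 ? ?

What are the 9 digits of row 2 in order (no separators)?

row 5, column 2 = 4: row 5 has {1,2,3,5,6,9}; col 2 has {6,7,8}; box has {3,6,9} → only 4 remains.
row 6, column 7 = 8: row 6 has {1,3,6,9}; col 7 has {2,6,7,9}; box has {1,2,3,4,5,6,7,9} → only 8 remains.
row 7, column 5 = 5: row 7 has {3,4,6,8}; col 5 has {1,2,3,7,9}; box has {1,2,3,4,6} → only 5 remains.
row 9, column 8 = 7: row 9 has {1,2,3,4,6}; col 8 has {1,2,3,5,6,8,9}; box has {2,3,6,8,9} → only 7 remains.
row 9, column 9 = 5: row 9 has {1,2,3,4,6,7}; col 9 has {2,3,4,6,9}; box has {2,3,6,7,8,9} → only 5 remains.
row 3, column 8 = 4: row 3 has {1,2,3}; col 8 has {1,2,3,5,6,7,8,9}; box has {2,6,9} → only 4 remains.
row 6, column 5 = 4: row 6 has {1,3,6,8,9}; col 5 has {1,2,3,5,7,9}; box has {1,2} → only 4 remains.
row 7, column 9 = 1: row 7 has {3,4,5,6,8}; col 9 has {2,3,4,5,6,9}; box has {2,3,5,6,7,8,9} → only 1 remains.
row 8, column 7 = 4: row 8 has {1,2,6,8,9}; col 7 has {2,6,7,8,9}; box has {1,2,3,5,6,7,8,9} → only 4 remains.
row 1, column 9 = 8: row 1 has {2,4,6,7,9}; col 9 has {1,2,3,4,5,6,9}; box has {2,4,6,9} → only 8 remains.
row 3, column 7 = 5: row 3 has {1,2,3,4}; col 7 has {2,4,6,7,8,9}; box has {2,4,6,8,9} → only 5 remains.
row 3, column 9 = 7: row 3 has {1,2,3,4,5}; col 9 has {1,2,3,4,5,6,8,9}; box has {2,4,5,6,8,9} → only 7 remains.
row 3, column 2 = 9: row 3 has {1,2,3,4,5,7}; col 2 has {4,6,7,8}; box has {2,3,4,6,7} → only 9 remains.
row 2, column 6 = 4: in row 2, 4 can only go here (every other open cell in that row sees a 4).
row 6, column 2 = 2: in row 6, 2 can only go here (every other open cell in that row sees a 2).
row 7, column 3 = 2: in row 7, 2 can only go here (every other open cell in that row sees a 2).
row 8, column 2 = 3: in row 8, 3 can only go here (every other open cell in that row sees a 3).
row 7, column 1 = 9: in column 1, 9 can only go here (every other open cell in that column sees a 9).
row 7, column 6 = 7: row 7 has {1,2,3,4,5,6,8,9}; col 6 has {1,2,4}; box has {1,2,3,4,5,6} → only 7 remains.
row 5, column 6 = 8: row 5 has {1,2,3,4,5,6,9}; col 6 has {1,2,4,7}; box has {1,2,4} → only 8 remains.
row 6, column 6 = 5: row 6 has {1,2,3,4,6,8,9}; col 6 has {1,2,4,7,8}; box has {1,2,4,8} → only 5 remains.
row 9, column 6 = 9: row 9 has {1,2,3,4,5,6,7}; col 6 has {1,2,4,5,7,8}; box has {1,2,3,4,5,6,7} → only 9 remains.
row 3, column 6 = 6: row 3 has {1,2,3,4,5,7,9}; col 6 has {1,2,4,5,7,8,9}; box has {1,2,4,7,9} → only 6 remains.
row 4, column 5 = 6: row 4 has {2,4,7}; col 5 has {1,2,3,4,5,7,9}; box has {1,2,4,5,8} → only 6 remains.
row 4, column 6 = 3: row 4 has {2,4,6,7}; col 6 has {1,2,4,5,6,7,8,9}; box has {1,2,4,5,6,8} → only 3 remains.
row 5, column 1 = 7: row 5 has {1,2,3,4,5,6,8,9}; col 1 has {2,3,4,6,9}; box has {2,3,4,6,9} → only 7 remains.
row 6, column 4 = 7: row 6 has {1,2,3,4,5,6,8,9}; col 4 has {1,2,4,6}; box has {1,2,3,4,5,6,8} → only 7 remains.
row 8, column 1 = 5: row 8 has {1,2,3,4,6,8,9}; col 1 has {2,3,4,6,7,9}; box has {1,2,3,4,6,8,9} → only 5 remains.
row 8, column 3 = 7: row 8 has {1,2,3,4,5,6,8,9}; col 3 has {1,2,3,4,6,9}; box has {1,2,3,4,5,6,8,9} → only 7 remains.
row 9, column 4 = 8: row 9 has {1,2,3,4,5,6,7,9}; col 4 has {1,2,4,6,7}; box has {1,2,3,4,5,6,7,9} → only 8 remains.
row 1, column 1 = 1: row 1 has {2,4,6,7,8,9}; col 1 has {2,3,4,5,6,7,9}; box has {2,3,4,6,7,9} → only 1 remains.
row 1, column 7 = 3: row 1 has {1,2,4,6,7,8,9}; col 7 has {2,4,5,6,7,8,9}; box has {2,4,5,6,7,8,9} → only 3 remains.
row 2, column 2 = 5: row 2 has {2,4,6,7,9}; col 2 has {2,3,4,6,7,8,9}; box has {1,2,3,4,6,7,9} → only 5 remains.
row 2, column 3 = 8: row 2 has {2,4,5,6,7,9}; col 3 has {1,2,3,4,6,7,9}; box has {1,2,3,4,5,6,7,9} → only 8 remains.
row 2, column 4 = 3: row 2 has {2,4,5,6,7,8,9}; col 4 has {1,2,4,6,7,8}; box has {1,2,4,6,7,9} → only 3 remains.
row 2, column 7 = 1: row 2 has {2,3,4,5,6,7,8,9}; col 7 has {2,3,4,5,6,7,8,9}; box has {2,3,4,5,6,7,8,9} → only 1 remains.

658374192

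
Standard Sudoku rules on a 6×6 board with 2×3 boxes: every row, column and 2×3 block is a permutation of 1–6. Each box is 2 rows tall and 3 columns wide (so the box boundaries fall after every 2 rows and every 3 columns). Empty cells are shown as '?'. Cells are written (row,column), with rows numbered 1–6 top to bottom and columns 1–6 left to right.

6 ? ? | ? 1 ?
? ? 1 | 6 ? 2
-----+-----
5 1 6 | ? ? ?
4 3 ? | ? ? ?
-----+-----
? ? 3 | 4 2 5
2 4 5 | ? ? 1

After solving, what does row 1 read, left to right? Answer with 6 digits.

(2,1) = 3: row 2 has {1,2,6}; col 1 has {2,4,5,6}; box has {1,6} → only 3 remains.
(2,2) = 5: row 2 has {1,2,3,6}; col 2 has {1,3,4}; box has {1,3,6} → only 5 remains.
(2,5) = 4: row 2 has {1,2,3,5,6}; col 5 has {1,2}; box has {1,2,6} → only 4 remains.
(3,5) = 3: row 3 has {1,5,6}; col 5 has {1,2,4}; box has {} → only 3 remains.
(3,6) = 4: row 3 has {1,3,5,6}; col 6 has {1,2,5}; box has {3} → only 4 remains.
(4,3) = 2: row 4 has {3,4}; col 3 has {1,3,5,6}; box has {1,3,4,5,6} → only 2 remains.
(4,6) = 6: row 4 has {2,3,4}; col 6 has {1,2,4,5}; box has {3,4} → only 6 remains.
(5,1) = 1: row 5 has {2,3,4,5}; col 1 has {2,3,4,5,6}; box has {2,3,4,5} → only 1 remains.
(5,2) = 6: row 5 has {1,2,3,4,5}; col 2 has {1,3,4,5}; box has {1,2,3,4,5} → only 6 remains.
(6,4) = 3: row 6 has {1,2,4,5}; col 4 has {4,6}; box has {1,2,4,5} → only 3 remains.
(6,5) = 6: row 6 has {1,2,3,4,5}; col 5 has {1,2,3,4}; box has {1,2,3,4,5} → only 6 remains.
(1,2) = 2: row 1 has {1,6}; col 2 has {1,3,4,5,6}; box has {1,3,5,6} → only 2 remains.
(1,3) = 4: row 1 has {1,2,6}; col 3 has {1,2,3,5,6}; box has {1,2,3,5,6} → only 4 remains.
(1,4) = 5: row 1 has {1,2,4,6}; col 4 has {3,4,6}; box has {1,2,4,6} → only 5 remains.
(1,6) = 3: row 1 has {1,2,4,5,6}; col 6 has {1,2,4,5,6}; box has {1,2,4,5,6} → only 3 remains.

624513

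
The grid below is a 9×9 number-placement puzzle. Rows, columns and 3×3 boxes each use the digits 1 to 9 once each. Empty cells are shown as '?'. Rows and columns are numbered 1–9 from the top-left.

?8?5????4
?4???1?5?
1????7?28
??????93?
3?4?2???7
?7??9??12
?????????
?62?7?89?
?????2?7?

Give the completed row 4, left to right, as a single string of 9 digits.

821754936

row 1, column 8 = 6 (sole candidate).
row 3, column 7 = 3 (sole candidate).
row 5, column 8 = 8 (sole candidate).
row 7, column 8 = 4 (sole candidate).
row 1, column 5 = 3 (sole candidate).
row 1, column 6 = 9 (sole candidate).
row 2, column 7 = 7 (sole candidate).
row 2, column 9 = 9 (sole candidate).
row 1, column 3 = 7 (sole candidate).
row 1, column 7 = 1 (sole candidate).
row 1, column 1 = 2 (sole candidate).
row 2, column 1 = 6 (sole candidate).
row 2, column 3 = 3 (sole candidate).
row 2, column 5 = 8 (sole candidate).
row 2, column 4 = 2 (sole candidate).
row 4, column 2 = 2: in row 4, 2 can only go here (every other open cell in that row sees a 2).
row 4, column 4 = 7: in row 4, 7 can only go here (every other open cell in that row sees a 7).
row 5, column 2 = 9 (hidden single in row 5).
row 3, column 2 = 5 (sole candidate).
row 3, column 3 = 9 (sole candidate).
row 5, column 4 = 1 (hidden single in row 5).
row 4, column 3 = 1: in row 4, 1 can only go here (every other open cell in that row sees a 1).
row 7, column 7 = 2 (hidden single in row 7).
row 7, column 1 = 7 (hidden single in row 7).
row 7, column 4 = 9 (hidden single in row 7).
row 8, column 9 = 1 (hidden single in row 8).
row 9, column 1 = 9 (hidden single in row 9).
row 8, column 1 = 4 (hidden single in column 1).
row 8, column 4 = 3 (sole candidate).
row 8, column 6 = 5 (sole candidate).
row 5, column 6 = 6 (sole candidate).
row 5, column 7 = 5 (sole candidate).
row 7, column 6 = 8 (sole candidate).
row 9, column 7 = 6 (sole candidate).
row 4, column 6 = 4: row 4 has {1,2,3,7,9}; col 6 has {1,2,5,6,7,8,9}; box has {1,2,6,7,9} → only 4 remains.
row 4, column 9 = 6: row 4 has {1,2,3,4,7,9}; col 9 has {1,2,4,7,8,9}; box has {1,2,3,5,7,8,9} → only 6 remains.
row 6, column 4 = 8 (sole candidate).
row 6, column 6 = 3 (sole candidate).
row 6, column 7 = 4 (sole candidate).
row 7, column 3 = 5 (sole candidate).
row 7, column 9 = 3 (sole candidate).
row 9, column 3 = 8 (sole candidate).
row 9, column 4 = 4 (sole candidate).
row 9, column 5 = 1 (sole candidate).
row 9, column 9 = 5 (sole candidate).
row 3, column 4 = 6 (sole candidate).
row 3, column 5 = 4 (sole candidate).
row 4, column 5 = 5: row 4 has {1,2,3,4,6,7,9}; col 5 has {1,2,3,4,7,8,9}; box has {1,2,3,4,6,7,8,9} → only 5 remains.
row 6, column 1 = 5 (sole candidate).
row 6, column 3 = 6 (sole candidate).
row 7, column 2 = 1 (sole candidate).
row 7, column 5 = 6 (sole candidate).
row 9, column 2 = 3 (sole candidate).
row 4, column 1 = 8: row 4 has {1,2,3,4,5,6,7,9}; col 1 has {1,2,3,4,5,6,7,9}; box has {1,2,3,4,5,6,7,9} → only 8 remains.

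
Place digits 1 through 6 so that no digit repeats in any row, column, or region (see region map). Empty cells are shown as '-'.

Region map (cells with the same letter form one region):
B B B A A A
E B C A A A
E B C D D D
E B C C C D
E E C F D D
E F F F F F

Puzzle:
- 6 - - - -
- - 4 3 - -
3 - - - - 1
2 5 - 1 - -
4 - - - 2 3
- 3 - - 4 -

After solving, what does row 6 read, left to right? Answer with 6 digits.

row 1, column 1 = 1 (sole candidate).
row 1, column 5 = 5 (sole candidate).
row 2, column 2 = 2 (sole candidate).
row 2, column 6 = 6 (sole candidate).
row 3, column 2 = 4 (sole candidate).
row 3, column 5 = 6 (sole candidate).
row 4, column 5 = 3 (sole candidate).
row 4, column 6 = 4 (sole candidate).
row 5, column 2 = 1 (sole candidate).
row 1, column 3 = 3 (sole candidate).
row 1, column 6 = 2 (sole candidate).
row 2, column 1 = 5 (sole candidate).
row 2, column 5 = 1 (sole candidate).
row 3, column 4 = 5 (sole candidate).
row 4, column 3 = 6 (sole candidate).
row 5, column 3 = 5 (sole candidate).
row 5, column 4 = 6 (sole candidate).
row 6, column 1 = 6: row 6 has {3,4}; col 1 has {1,2,3,4,5}; region has {1,2,3,4,5} → only 6 remains.
row 6, column 4 = 2: row 6 has {3,4,6}; col 4 has {1,3,5,6}; region has {3,4,6} → only 2 remains.
row 6, column 6 = 5: row 6 has {2,3,4,6}; col 6 has {1,2,3,4,6}; region has {2,3,4,6} → only 5 remains.
row 1, column 4 = 4 (sole candidate).
row 3, column 3 = 2 (sole candidate).
row 6, column 3 = 1: row 6 has {2,3,4,5,6}; col 3 has {2,3,4,5,6}; region has {2,3,4,5,6} → only 1 remains.

631245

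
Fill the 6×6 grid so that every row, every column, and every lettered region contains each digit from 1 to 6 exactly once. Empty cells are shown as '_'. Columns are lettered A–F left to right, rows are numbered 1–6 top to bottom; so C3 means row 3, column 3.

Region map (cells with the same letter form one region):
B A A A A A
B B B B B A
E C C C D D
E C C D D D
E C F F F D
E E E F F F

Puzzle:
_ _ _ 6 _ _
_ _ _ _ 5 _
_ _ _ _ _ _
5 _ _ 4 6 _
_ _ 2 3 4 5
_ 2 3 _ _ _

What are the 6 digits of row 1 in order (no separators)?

315624

C4 = 1 (sole candidate).
B5 = 6 (sole candidate).
E6 = 1 (sole candidate).
F6 = 6 (sole candidate).
B4 = 3 (sole candidate).
F4 = 2 (sole candidate).
A5 = 1 (sole candidate).
A6 = 4 (sole candidate).
D6 = 5 (sole candidate).
A3 = 6 (sole candidate).
D3 = 2 (sole candidate).
E3 = 3 (sole candidate).
F3 = 1 (sole candidate).
E1 = 2: row 1 has {6}; col 5 has {1,3,4,5,6}; region has {6} → only 2 remains.
D2 = 1 (sole candidate).
A1 = 3: row 1 has {2,6}; col 1 has {1,4,5,6}; region has {1,5} → only 3 remains.
F1 = 4: row 1 has {2,3,6}; col 6 has {1,2,5,6}; region has {2,6} → only 4 remains.
A2 = 2 (sole candidate).
B2 = 4 (sole candidate).
C2 = 6 (sole candidate).
F2 = 3 (sole candidate).
B3 = 5 (sole candidate).
C3 = 4 (sole candidate).
B1 = 1: row 1 has {2,3,4,6}; col 2 has {2,3,4,5,6}; region has {2,3,4,6} → only 1 remains.
C1 = 5: row 1 has {1,2,3,4,6}; col 3 has {1,2,3,4,6}; region has {1,2,3,4,6} → only 5 remains.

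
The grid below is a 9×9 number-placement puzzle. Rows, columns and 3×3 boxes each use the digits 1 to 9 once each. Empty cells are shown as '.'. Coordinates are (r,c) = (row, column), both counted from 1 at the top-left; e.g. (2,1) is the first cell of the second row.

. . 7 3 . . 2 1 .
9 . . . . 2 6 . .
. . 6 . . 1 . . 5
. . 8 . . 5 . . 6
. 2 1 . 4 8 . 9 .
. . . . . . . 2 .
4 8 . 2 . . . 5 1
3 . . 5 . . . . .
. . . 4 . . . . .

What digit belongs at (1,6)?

(4,1) = 7: row 4 has {5,6,8}; col 1 has {3,4,9}; box has {1,2,8} → only 7 remains.
(7,3) = 9: row 7 has {1,2,4,5,8}; col 3 has {1,6,7,8}; box has {3,4,8} → only 9 remains.
(8,3) = 2: row 8 has {3,5}; col 3 has {1,6,7,8,9}; box has {3,4,8,9} → only 2 remains.
(9,3) = 5: row 9 has {4}; col 3 has {1,2,6,7,8,9}; box has {2,3,4,8,9} → only 5 remains.
(2,2) = 1: in row 2, 1 can only go here (every other open cell in that row sees a 1).
(2,5) = 5: in row 2, 5 can only go here (every other open cell in that row sees a 5).
(3,1) = 2: in row 3, 2 can only go here (every other open cell in that row sees a 2).
(4,5) = 2: in row 4, 2 can only go here (every other open cell in that row sees a 2).
(8,5) = 1: in row 8, 1 can only go here (every other open cell in that row sees a 1).
(9,1) = 1: in row 9, 1 can only go here (every other open cell in that row sees a 1).
(9,9) = 2: in row 9, 2 can only go here (every other open cell in that row sees a 2).
(1,1) = 8: in column 1, 8 can only go here (every other open cell in that column sees an 8).
(1,2) = 5: in row 1, 5 can only go here (every other open cell in that row sees a 5).
(1,6) = 4: in column 6, 4 can only go here (every other open cell in that column sees a 4).

4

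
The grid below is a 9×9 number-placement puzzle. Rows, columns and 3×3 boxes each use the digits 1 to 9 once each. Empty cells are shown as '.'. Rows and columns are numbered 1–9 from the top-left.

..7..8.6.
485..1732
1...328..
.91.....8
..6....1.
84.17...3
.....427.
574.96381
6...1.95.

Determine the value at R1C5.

5

R2C5 = 6 (sole candidate).
R3C2 = 6 (sole candidate).
R3C3 = 9 (sole candidate).
R3C8 = 4 (sole candidate).
R3C9 = 5 (sole candidate).
R4C8 = 2 (sole candidate).
R6C3 = 2 (sole candidate).
R6C8 = 9 (sole candidate).
R7C9 = 6 (sole candidate).
R8C4 = 2 (sole candidate).
R9C9 = 4 (sole candidate).
R1C7 = 1 (sole candidate).
R1C9 = 9 (sole candidate).
R2C4 = 9 (sole candidate).
R3C4 = 7 (sole candidate).
R5C9 = 7 (sole candidate).
R6C6 = 5 (sole candidate).
R6C7 = 6 (sole candidate).
R4C5 = 4 (sole candidate).
R4C6 = 3 (sole candidate).
R4C7 = 5 (sole candidate).
R5C1 = 3 (sole candidate).
R5C2 = 5 (sole candidate).
R5C4 = 8 (sole candidate).
R5C5 = 2 (sole candidate).
R5C6 = 9 (sole candidate).
R5C7 = 4 (sole candidate).
R7C1 = 9 (sole candidate).
R9C4 = 3 (sole candidate).
R9C6 = 7 (sole candidate).
R1C1 = 2 (sole candidate).
R1C2 = 3 (sole candidate).
R1C5 = 5: row 1 has {1,2,3,6,7,8,9}; col 5 has {1,2,3,4,6,7,9}; box has {1,2,3,6,7,8,9} → only 5 remains.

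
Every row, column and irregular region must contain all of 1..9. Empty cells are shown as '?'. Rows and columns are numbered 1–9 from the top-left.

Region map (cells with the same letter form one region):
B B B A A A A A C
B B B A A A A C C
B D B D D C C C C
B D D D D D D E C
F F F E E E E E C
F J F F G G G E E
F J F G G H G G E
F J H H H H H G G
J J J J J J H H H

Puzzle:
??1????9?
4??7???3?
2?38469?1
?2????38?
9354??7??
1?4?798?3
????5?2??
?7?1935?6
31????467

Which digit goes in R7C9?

9

R1C7 = 6 (sole candidate).
R2C7 = 1 (sole candidate).
R3C2 = 5 (sole candidate).
R3C8 = 7 (sole candidate).
R6C2 = 6 (sole candidate).
R6C4 = 2 (sole candidate).
R6C8 = 5 (sole candidate).
R7C4 = 3 (sole candidate).
R7C6 = 8 (sole candidate).
R7C9 = 9: row 7 has {2,3,5,8}; col 9 has {1,3,6,7}; region has {3,4,5,7,8} → only 9 remains.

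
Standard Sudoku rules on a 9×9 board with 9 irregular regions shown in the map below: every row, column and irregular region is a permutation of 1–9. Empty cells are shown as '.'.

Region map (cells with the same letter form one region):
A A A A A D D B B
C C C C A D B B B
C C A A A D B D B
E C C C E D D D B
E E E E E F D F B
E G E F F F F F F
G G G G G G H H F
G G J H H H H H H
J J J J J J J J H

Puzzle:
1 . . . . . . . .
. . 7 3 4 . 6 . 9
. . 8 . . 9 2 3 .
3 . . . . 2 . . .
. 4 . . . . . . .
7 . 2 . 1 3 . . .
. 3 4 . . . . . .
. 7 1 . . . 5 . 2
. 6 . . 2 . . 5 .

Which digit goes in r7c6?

1

r5c8 = 2 (hidden single in row 5).
r5c9 = 3 (hidden single in row 5).
r8c5 = 3 (hidden single in row 8).
r1c3 = 3 (hidden single in row 1).
r9c3 = 9 (sole candidate).
r9c9 = 1 (hidden single in row 9).
r9c7 = 3 (hidden single in row 9).
r3c2 = 1 (hidden single in row 3).
r2c8 = 1 (hidden single in region B).
r4c7 = 1 (hidden single in row 4).
r5c4 = 1 (hidden single in row 5).
r7c6 = 1: in row 7, 1 can only go here (every other open cell in that row sees a 1).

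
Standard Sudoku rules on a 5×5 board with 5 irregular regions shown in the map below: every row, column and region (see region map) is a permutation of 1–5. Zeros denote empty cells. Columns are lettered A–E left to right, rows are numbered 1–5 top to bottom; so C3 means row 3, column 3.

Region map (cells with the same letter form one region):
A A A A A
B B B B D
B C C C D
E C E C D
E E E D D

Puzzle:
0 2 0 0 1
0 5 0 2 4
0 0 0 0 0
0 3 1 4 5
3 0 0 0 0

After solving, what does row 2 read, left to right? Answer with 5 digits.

15324

A2 = 1: row 2 has {2,4,5}; col 1 has {3}; region has {2,5} → only 1 remains.
C2 = 3: row 2 has {1,2,4,5}; col 3 has {1}; region has {1,2,5} → only 3 remains.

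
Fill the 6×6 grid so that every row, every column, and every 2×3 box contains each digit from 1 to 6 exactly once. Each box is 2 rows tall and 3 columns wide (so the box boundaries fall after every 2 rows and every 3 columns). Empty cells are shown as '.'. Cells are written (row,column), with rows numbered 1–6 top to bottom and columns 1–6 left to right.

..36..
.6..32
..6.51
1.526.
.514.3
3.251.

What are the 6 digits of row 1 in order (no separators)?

(1,5) = 4: row 1 has {3,6}; col 5 has {1,3,5,6}; box has {2,3,6} → only 4 remains.
(1,6) = 5: row 1 has {3,4,6}; col 6 has {1,2,3}; box has {2,3,4,6} → only 5 remains.
(2,3) = 4 (sole candidate).
(2,4) = 1 (sole candidate).
(3,4) = 3 (sole candidate).
(4,6) = 4 (sole candidate).
(5,1) = 6 (sole candidate).
(5,5) = 2 (sole candidate).
(6,2) = 4 (sole candidate).
(6,6) = 6 (sole candidate).
(1,1) = 2: row 1 has {3,4,5,6}; col 1 has {1,3,6}; box has {3,4,6} → only 2 remains.
(1,2) = 1: row 1 has {2,3,4,5,6}; col 2 has {4,5,6}; box has {2,3,4,6} → only 1 remains.

213645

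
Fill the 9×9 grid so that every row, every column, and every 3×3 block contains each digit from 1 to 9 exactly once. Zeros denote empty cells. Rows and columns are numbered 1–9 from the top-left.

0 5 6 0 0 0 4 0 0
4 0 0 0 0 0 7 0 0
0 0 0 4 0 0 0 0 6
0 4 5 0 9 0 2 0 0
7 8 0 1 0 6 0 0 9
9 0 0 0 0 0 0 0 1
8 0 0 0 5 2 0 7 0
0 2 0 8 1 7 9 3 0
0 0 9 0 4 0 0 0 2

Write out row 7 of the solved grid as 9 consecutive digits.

r7c9 = 4: row 7 has {2,5,7,8}; col 9 has {1,2,6,9}; box has {2,3,7,9} → only 4 remains.
r8c3 = 4 (sole candidate).
r8c9 = 5 (sole candidate).
r9c6 = 3 (sole candidate).
r4c6 = 8 (sole candidate).
r4c8 = 6 (sole candidate).
r8c1 = 6 (sole candidate).
r9c4 = 6 (sole candidate).
r7c4 = 9: row 7 has {2,4,5,7,8}; col 4 has {1,4,6,8}; box has {1,2,3,4,5,6,7,8} → only 9 remains.
r2c5 = 6 (hidden single in row 2).
r4c1 = 1 (hidden single in row 4).
r9c1 = 5 (sole candidate).
r5c8 = 4 (hidden single in row 5).
r5c7 = 5 (hidden single in row 5).
r6c8 = 8 (sole candidate).
r9c8 = 1 (sole candidate).
r6c7 = 3 (sole candidate).
r7c7 = 6: row 7 has {2,4,5,7,8,9}; col 7 has {2,3,4,5,7,9}; box has {1,2,3,4,5,7,9} → only 6 remains.
r9c2 = 7 (sole candidate).
r9c7 = 8 (sole candidate).
r3c7 = 1 (sole candidate).
r4c9 = 7 (sole candidate).
r6c2 = 6 (sole candidate).
r6c3 = 2 (sole candidate).
r6c5 = 7 (sole candidate).
r4c4 = 3 (sole candidate).
r5c3 = 3 (sole candidate).
r5c5 = 2 (sole candidate).
r6c4 = 5 (sole candidate).
r6c6 = 4 (sole candidate).
r7c3 = 1: row 7 has {2,4,5,6,7,8,9}; col 3 has {2,3,4,5,6,9}; box has {2,4,5,6,7,8,9} → only 1 remains.
r2c3 = 8 (sole candidate).
r2c4 = 2 (sole candidate).
r2c9 = 3 (sole candidate).
r3c3 = 7 (sole candidate).
r7c2 = 3: row 7 has {1,2,4,5,6,7,8,9}; col 2 has {2,4,5,6,7,8}; box has {1,2,4,5,6,7,8,9} → only 3 remains.

831952674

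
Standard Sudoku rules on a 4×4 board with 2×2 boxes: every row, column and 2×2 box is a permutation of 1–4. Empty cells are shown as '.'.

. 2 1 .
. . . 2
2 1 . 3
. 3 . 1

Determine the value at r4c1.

r1c4 = 4: row 1 has {1,2}; col 4 has {1,2,3}; box has {1,2} → only 4 remains.
r2c2 = 4: row 2 has {2}; col 2 has {1,2,3}; box has {2} → only 4 remains.
r2c3 = 3: row 2 has {2,4}; col 3 has {1}; box has {1,2,4} → only 3 remains.
r3c3 = 4: row 3 has {1,2,3}; col 3 has {1,3}; box has {1,3} → only 4 remains.
r4c1 = 4: row 4 has {1,3}; col 1 has {2}; box has {1,2,3} → only 4 remains.

4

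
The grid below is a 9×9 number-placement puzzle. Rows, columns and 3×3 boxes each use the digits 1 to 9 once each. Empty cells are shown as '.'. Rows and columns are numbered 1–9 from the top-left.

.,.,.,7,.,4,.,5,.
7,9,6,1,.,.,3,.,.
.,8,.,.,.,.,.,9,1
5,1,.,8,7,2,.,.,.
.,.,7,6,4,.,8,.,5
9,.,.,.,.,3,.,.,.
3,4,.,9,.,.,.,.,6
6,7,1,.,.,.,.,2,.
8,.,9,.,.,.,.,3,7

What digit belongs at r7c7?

r5c1 = 2: row 5 has {4,5,6,7,8}; col 1 has {3,5,6,7,8,9}; box has {1,5,7,9} → only 2 remains.
r5c2 = 3: row 5 has {2,4,5,6,7,8}; col 2 has {1,4,7,8,9}; box has {1,2,5,7,9} → only 3 remains.
r5c8 = 1: row 5 has {2,3,4,5,6,7,8}; col 8 has {2,3,5,9}; box has {5,8} → only 1 remains.
r6c2 = 6: row 6 has {3,9}; col 2 has {1,3,4,7,8,9}; box has {1,2,3,5,7,9} → only 6 remains.
r6c4 = 5: row 6 has {3,6,9}; col 4 has {1,6,7,8,9}; box has {2,3,4,6,7,8} → only 5 remains.
r6c5 = 1: row 6 has {3,5,6,9}; col 5 has {4,7}; box has {2,3,4,5,6,7,8} → only 1 remains.
r7c8 = 8: row 7 has {3,4,6,9}; col 8 has {1,2,3,5,9}; box has {2,3,6,7} → only 8 remains.
r1c1 = 1: row 1 has {4,5,7}; col 1 has {2,3,5,6,7,8,9}; box has {6,7,8,9} → only 1 remains.
r1c2 = 2: row 1 has {1,4,5,7}; col 2 has {1,3,4,6,7,8,9}; box has {1,6,7,8,9} → only 2 remains.
r1c3 = 3: row 1 has {1,2,4,5,7}; col 3 has {1,6,7,9}; box has {1,2,6,7,8,9} → only 3 remains.
r1c7 = 6: row 1 has {1,2,3,4,5,7}; col 7 has {3,8}; box has {1,3,5,9} → only 6 remains.
r1c9 = 8: row 1 has {1,2,3,4,5,6,7}; col 9 has {1,5,6,7}; box has {1,3,5,6,9} → only 8 remains.
r2c8 = 4: row 2 has {1,3,6,7,9}; col 8 has {1,2,3,5,8,9}; box has {1,3,5,6,8,9} → only 4 remains.
r2c9 = 2: row 2 has {1,3,4,6,7,9}; col 9 has {1,5,6,7,8}; box has {1,3,4,5,6,8,9} → only 2 remains.
r3c1 = 4: row 3 has {1,8,9}; col 1 has {1,2,3,5,6,7,8,9}; box has {1,2,3,6,7,8,9} → only 4 remains.
r3c3 = 5: row 3 has {1,4,8,9}; col 3 has {1,3,6,7,9}; box has {1,2,3,4,6,7,8,9} → only 5 remains.
r3c6 = 6: row 3 has {1,4,5,8,9}; col 6 has {2,3,4}; box has {1,4,7} → only 6 remains.
r3c7 = 7: row 3 has {1,4,5,6,8,9}; col 7 has {3,6,8}; box has {1,2,3,4,5,6,8,9} → only 7 remains.
r4c3 = 4: row 4 has {1,2,5,7,8}; col 3 has {1,3,5,6,7,9}; box has {1,2,3,5,6,7,9} → only 4 remains.
r4c7 = 9: row 4 has {1,2,4,5,7,8}; col 7 has {3,6,7,8}; box has {1,5,8} → only 9 remains.
r4c8 = 6: row 4 has {1,2,4,5,7,8,9}; col 8 has {1,2,3,4,5,8,9}; box has {1,5,8,9} → only 6 remains.
r4c9 = 3: row 4 has {1,2,4,5,6,7,8,9}; col 9 has {1,2,5,6,7,8}; box has {1,5,6,8,9} → only 3 remains.
r5c6 = 9: row 5 has {1,2,3,4,5,6,7,8}; col 6 has {2,3,4,6}; box has {1,2,3,4,5,6,7,8} → only 9 remains.
r6c3 = 8: row 6 has {1,3,5,6,9}; col 3 has {1,3,4,5,6,7,9}; box has {1,2,3,4,5,6,7,9} → only 8 remains.
r6c8 = 7: row 6 has {1,3,5,6,8,9}; col 8 has {1,2,3,4,5,6,8,9}; box has {1,3,5,6,8,9} → only 7 remains.
r6c9 = 4: row 6 has {1,3,5,6,7,8,9}; col 9 has {1,2,3,5,6,7,8}; box has {1,3,5,6,7,8,9} → only 4 remains.
r7c3 = 2: row 7 has {3,4,6,8,9}; col 3 has {1,3,4,5,6,7,8,9}; box has {1,3,4,6,7,8,9} → only 2 remains.
r7c5 = 5: row 7 has {2,3,4,6,8,9}; col 5 has {1,4,7}; box has {9} → only 5 remains.
r7c7 = 1: row 7 has {2,3,4,5,6,8,9}; col 7 has {3,6,7,8,9}; box has {2,3,6,7,8} → only 1 remains.

1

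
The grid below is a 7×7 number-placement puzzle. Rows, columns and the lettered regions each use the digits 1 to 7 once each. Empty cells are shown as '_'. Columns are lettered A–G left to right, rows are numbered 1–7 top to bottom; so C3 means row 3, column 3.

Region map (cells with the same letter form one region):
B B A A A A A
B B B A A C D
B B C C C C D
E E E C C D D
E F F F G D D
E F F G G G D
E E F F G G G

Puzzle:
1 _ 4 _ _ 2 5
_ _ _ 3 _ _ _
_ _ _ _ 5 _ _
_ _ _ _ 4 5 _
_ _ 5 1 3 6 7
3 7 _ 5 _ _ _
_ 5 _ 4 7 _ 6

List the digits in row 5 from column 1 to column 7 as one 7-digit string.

E1 = 6 (sole candidate).
E2 = 1 (sole candidate).
F2 = 7 (sole candidate).
B5 = 2: row 5 has {1,3,5,6,7}; col 2 has {5,7}; region has {1,4,5,7} → only 2 remains.
C6 = 6 (sole candidate).
E6 = 2 (sole candidate).
A7 = 2 (sole candidate).
C7 = 3 (sole candidate).
F7 = 1 (sole candidate).
B1 = 3 (sole candidate).
D1 = 7 (sole candidate).
C2 = 2 (sole candidate).
G2 = 4 (sole candidate).
C3 = 1 (sole candidate).
F3 = 3 (sole candidate).
G3 = 2 (sole candidate).
C4 = 7 (sole candidate).
A5 = 4: row 5 has {1,2,3,5,6,7}; col 1 has {1,2,3}; region has {2,3,5,7} → only 4 remains.

4251367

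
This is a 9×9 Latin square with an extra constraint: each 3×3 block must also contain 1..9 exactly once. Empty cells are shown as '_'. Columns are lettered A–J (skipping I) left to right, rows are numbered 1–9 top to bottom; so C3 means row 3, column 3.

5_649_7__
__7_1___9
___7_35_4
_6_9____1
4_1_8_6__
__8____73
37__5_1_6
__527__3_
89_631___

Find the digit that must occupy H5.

A2 = 2: row 2 has {1,7,9}; col 1 has {3,4,5,8}; box has {5,6,7} → only 2 remains.
C3 = 9: row 3 has {3,4,5,7}; col 3 has {1,5,6,7,8}; box has {2,5,6,7} → only 9 remains.
A4 = 7: row 4 has {1,6,9}; col 1 has {2,3,4,5,8}; box has {1,4,6,8} → only 7 remains.
A6 = 9: row 6 has {3,7,8}; col 1 has {2,3,4,5,7,8}; box has {1,4,6,7,8} → only 9 remains.
D7 = 8: row 7 has {1,3,5,6,7}; col 4 has {2,4,6,7,9}; box has {1,2,3,5,6,7} → only 8 remains.
J8 = 8: row 8 has {2,3,5,7}; col 9 has {1,3,4,6,9}; box has {1,3,6} → only 8 remains.
J1 = 2: row 1 has {4,5,6,7,9}; col 9 has {1,3,4,6,8,9}; box has {4,5,7,9} → only 2 remains.
D2 = 5: row 2 has {1,2,7,9}; col 4 has {2,4,6,7,8,9}; box has {1,3,4,7,9} → only 5 remains.
A3 = 1: row 3 has {3,4,5,7,9}; col 1 has {2,3,4,5,7,8,9}; box has {2,5,6,7,9} → only 1 remains.
B3 = 8: row 3 has {1,3,4,5,7,9}; col 2 has {6,7,9}; box has {1,2,5,6,7,9} → only 8 remains.
H3 = 6: row 3 has {1,3,4,5,7,8,9}; col 8 has {3,7}; box has {2,4,5,7,9} → only 6 remains.
D5 = 3: row 5 has {1,4,6,8}; col 4 has {2,4,5,6,7,8,9}; box has {8,9} → only 3 remains.
J5 = 5: row 5 has {1,3,4,6,8}; col 9 has {1,2,3,4,6,8,9}; box has {1,3,6,7} → only 5 remains.
D6 = 1: row 6 has {3,7,8,9}; col 4 has {2,3,4,5,6,7,8,9}; box has {3,8,9} → only 1 remains.
A8 = 6: row 8 has {2,3,5,7,8}; col 1 has {1,2,3,4,5,7,8,9}; box has {3,5,7,8,9} → only 6 remains.
J9 = 7: row 9 has {1,3,6,8,9}; col 9 has {1,2,3,4,5,6,8,9}; box has {1,3,6,8} → only 7 remains.
B1 = 3: row 1 has {2,4,5,6,7,9}; col 2 has {6,7,8,9}; box has {1,2,5,6,7,8,9} → only 3 remains.
F1 = 8: row 1 has {2,3,4,5,6,7,9}; col 6 has {1,3}; box has {1,3,4,5,7,9} → only 8 remains.
H1 = 1: row 1 has {2,3,4,5,6,7,8,9}; col 8 has {3,6,7}; box has {2,4,5,6,7,9} → only 1 remains.
B2 = 4: row 2 has {1,2,5,7,9}; col 2 has {3,6,7,8,9}; box has {1,2,3,5,6,7,8,9} → only 4 remains.
F2 = 6: row 2 has {1,2,4,5,7,9}; col 6 has {1,3,8}; box has {1,3,4,5,7,8,9} → only 6 remains.
H2 = 8: row 2 has {1,2,4,5,6,7,9}; col 8 has {1,3,6,7}; box has {1,2,4,5,6,7,9} → only 8 remains.
E3 = 2: row 3 has {1,3,4,5,6,7,8,9}; col 5 has {1,3,5,7,8,9}; box has {1,3,4,5,6,7,8,9} → only 2 remains.
E4 = 4: row 4 has {1,6,7,9}; col 5 has {1,2,3,5,7,8,9}; box has {1,3,8,9} → only 4 remains.
H4 = 2: row 4 has {1,4,6,7,9}; col 8 has {1,3,6,7,8}; box has {1,3,5,6,7} → only 2 remains.
B5 = 2: row 5 has {1,3,4,5,6,8}; col 2 has {3,4,6,7,8,9}; box has {1,4,6,7,8,9} → only 2 remains.
F5 = 7: row 5 has {1,2,3,4,5,6,8}; col 6 has {1,3,6,8}; box has {1,3,4,8,9} → only 7 remains.
H5 = 9: row 5 has {1,2,3,4,5,6,7,8}; col 8 has {1,2,3,6,7,8}; box has {1,2,3,5,6,7} → only 9 remains.

9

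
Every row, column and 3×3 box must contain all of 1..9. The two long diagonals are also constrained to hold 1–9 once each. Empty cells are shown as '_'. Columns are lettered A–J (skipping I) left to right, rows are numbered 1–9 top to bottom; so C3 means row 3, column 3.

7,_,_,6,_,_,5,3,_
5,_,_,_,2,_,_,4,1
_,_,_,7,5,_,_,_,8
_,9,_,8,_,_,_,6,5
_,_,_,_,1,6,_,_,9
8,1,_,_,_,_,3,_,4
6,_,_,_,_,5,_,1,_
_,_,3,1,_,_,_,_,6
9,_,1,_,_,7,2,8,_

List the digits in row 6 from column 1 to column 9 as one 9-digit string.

816579324

J1 = 2 (sole candidate).
G3 = 6 (sole candidate).
H3 = 9 (sole candidate).
F4 = 3 (sole candidate).
D6 = 5: row 6 has {1,3,4,8}; col 4 has {1,6,7,8}; box has {1,3,6,8}; anti-diagonal has {1,2,3,4,6,9} → only 5 remains.
H8 = 5 (sole candidate).
J9 = 3 (sole candidate).
B2 = 6 (sole candidate).
G2 = 7 (sole candidate).
G4 = 1 (sole candidate).
G5 = 8 (sole candidate).
J7 = 7 (sole candidate).
D9 = 4 (sole candidate).
E9 = 6 (sole candidate).
D5 = 2 (sole candidate).
H5 = 7 (sole candidate).
F6 = 9: row 6 has {1,3,4,5,8}; col 6 has {3,5,6,7}; box has {1,2,3,5,6,8}; main diagonal has {1,3,5,6,7,8} → only 9 remains.
H6 = 2: row 6 has {1,3,4,5,8,9}; col 8 has {1,3,4,5,6,7,8,9}; box has {1,3,4,5,6,7,8,9} → only 2 remains.
C7 = 8 (sole candidate).
G7 = 4 (sole candidate).
B8 = 7 (sole candidate).
G8 = 9 (sole candidate).
B9 = 5 (sole candidate).
C2 = 9 (sole candidate).
D2 = 3 (sole candidate).
F2 = 8 (sole candidate).
C3 = 2 (sole candidate).
E6 = 7: row 6 has {1,2,3,4,5,8,9}; col 5 has {1,2,5,6}; box has {1,2,3,5,6,8,9} → only 7 remains.
B7 = 2 (sole candidate).
D7 = 9 (sole candidate).
E7 = 3 (sole candidate).
A8 = 4 (sole candidate).
E8 = 8 (sole candidate).
F8 = 2 (sole candidate).
C1 = 4 (sole candidate).
E1 = 9 (sole candidate).
F1 = 1 (sole candidate).
B3 = 3 (sole candidate).
F3 = 4 (sole candidate).
A4 = 2 (sole candidate).
C4 = 7 (sole candidate).
E4 = 4 (sole candidate).
A5 = 3 (sole candidate).
B5 = 4 (sole candidate).
C5 = 5 (sole candidate).
C6 = 6: row 6 has {1,2,3,4,5,7,8,9}; col 3 has {1,2,3,4,5,7,8,9}; box has {1,2,3,4,5,7,8,9} → only 6 remains.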